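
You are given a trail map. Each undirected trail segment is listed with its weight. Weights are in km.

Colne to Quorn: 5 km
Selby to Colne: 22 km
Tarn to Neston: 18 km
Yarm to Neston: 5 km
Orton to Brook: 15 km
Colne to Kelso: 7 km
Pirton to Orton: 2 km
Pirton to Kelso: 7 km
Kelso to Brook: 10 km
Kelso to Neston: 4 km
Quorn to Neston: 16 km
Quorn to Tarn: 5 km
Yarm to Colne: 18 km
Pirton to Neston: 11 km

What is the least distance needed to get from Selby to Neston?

Shortest distances from Selby:
Selby: 0
Colne: 22  (via Selby)
Quorn: 27  (via Colne)
Kelso: 29  (via Colne)
Tarn: 32  (via Quorn)
Neston: 33  (via Kelso)
Shortest route: Selby–Colne–Kelso–Neston = 33 km.

33 km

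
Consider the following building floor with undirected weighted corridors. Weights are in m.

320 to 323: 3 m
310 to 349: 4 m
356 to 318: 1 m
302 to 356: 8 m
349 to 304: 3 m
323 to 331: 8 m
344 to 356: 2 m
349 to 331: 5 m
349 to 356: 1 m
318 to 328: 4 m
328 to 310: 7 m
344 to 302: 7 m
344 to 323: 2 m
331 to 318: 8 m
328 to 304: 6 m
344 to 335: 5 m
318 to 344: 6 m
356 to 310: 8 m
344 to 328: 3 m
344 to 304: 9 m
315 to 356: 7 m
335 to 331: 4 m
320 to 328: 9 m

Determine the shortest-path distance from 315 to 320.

14 m

Settle nodes by increasing distance from 315:
315: 0
356: 7  (via 315)
349: 8  (via 356)
318: 8  (via 356)
344: 9  (via 356)
323: 11  (via 344)
304: 11  (via 349)
310: 12  (via 349)
328: 12  (via 318)
331: 13  (via 349)
335: 14  (via 344)
320: 14  (via 323)
Shortest route: 315 → 356 → 344 → 323 → 320 = 14 m.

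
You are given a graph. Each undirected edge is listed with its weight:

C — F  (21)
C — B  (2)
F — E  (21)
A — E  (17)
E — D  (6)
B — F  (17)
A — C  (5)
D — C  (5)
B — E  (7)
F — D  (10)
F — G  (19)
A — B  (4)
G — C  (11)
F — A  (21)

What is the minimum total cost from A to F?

20

Compare a few routes:
A → F: 21 = 21
A → C → D → F: 5+5+10 = 20
Cheapest is A → C → D → F at 20.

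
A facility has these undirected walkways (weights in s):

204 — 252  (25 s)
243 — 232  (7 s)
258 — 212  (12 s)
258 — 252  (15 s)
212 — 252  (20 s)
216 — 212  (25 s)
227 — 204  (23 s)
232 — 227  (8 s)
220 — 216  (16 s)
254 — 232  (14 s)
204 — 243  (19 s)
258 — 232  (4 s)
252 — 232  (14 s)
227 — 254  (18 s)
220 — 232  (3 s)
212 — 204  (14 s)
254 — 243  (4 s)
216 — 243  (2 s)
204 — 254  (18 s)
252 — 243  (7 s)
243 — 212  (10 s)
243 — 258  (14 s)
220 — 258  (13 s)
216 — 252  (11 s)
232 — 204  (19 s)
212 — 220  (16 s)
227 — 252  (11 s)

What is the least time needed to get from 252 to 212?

Enumerating some paths:
252 → 243 → 212: 7+10 = 17
252 → 216 → 243 → 212: 11+2+10 = 23
252 → 212: 20 = 20
The minimum is 17 s via 252 → 243 → 212.

17 s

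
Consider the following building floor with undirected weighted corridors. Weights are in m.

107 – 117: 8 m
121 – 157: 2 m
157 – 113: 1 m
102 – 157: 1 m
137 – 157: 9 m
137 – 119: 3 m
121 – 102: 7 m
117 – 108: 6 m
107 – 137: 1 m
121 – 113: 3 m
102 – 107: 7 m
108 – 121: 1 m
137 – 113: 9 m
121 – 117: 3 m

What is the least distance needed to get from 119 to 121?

14 m

Compare a few routes:
119 - 137 - 157 - 121: 3+9+2 = 14
119 - 137 - 113 - 157 - 121: 3+9+1+2 = 15
119 - 137 - 113 - 121: 3+9+3 = 15
The minimum is 14 m via 119 - 137 - 157 - 121.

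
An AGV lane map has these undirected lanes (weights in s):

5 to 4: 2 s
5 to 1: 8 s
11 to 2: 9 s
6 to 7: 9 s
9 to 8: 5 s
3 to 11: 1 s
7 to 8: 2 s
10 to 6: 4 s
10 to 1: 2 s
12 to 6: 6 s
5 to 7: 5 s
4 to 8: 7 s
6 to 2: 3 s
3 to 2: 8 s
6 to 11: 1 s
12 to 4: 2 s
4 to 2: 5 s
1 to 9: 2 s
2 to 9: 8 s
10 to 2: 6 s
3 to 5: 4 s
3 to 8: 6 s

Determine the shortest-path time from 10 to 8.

Enumerating some paths:
10 - 1 - 9 - 8: 2+2+5 = 9
10 - 6 - 11 - 3 - 8: 4+1+1+6 = 12
The minimum is 9 s via 10 - 1 - 9 - 8.

9 s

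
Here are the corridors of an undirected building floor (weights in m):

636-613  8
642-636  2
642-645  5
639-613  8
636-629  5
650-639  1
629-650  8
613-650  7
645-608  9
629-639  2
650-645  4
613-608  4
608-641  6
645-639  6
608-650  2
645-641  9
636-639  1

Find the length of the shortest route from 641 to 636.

Settle nodes by increasing distance from 641:
641: 0
608: 6  (via 641)
650: 8  (via 608)
645: 9  (via 641)
639: 9  (via 650)
636: 10  (via 639)
Shortest route: 641–608–650–639–636 = 10 m.

10 m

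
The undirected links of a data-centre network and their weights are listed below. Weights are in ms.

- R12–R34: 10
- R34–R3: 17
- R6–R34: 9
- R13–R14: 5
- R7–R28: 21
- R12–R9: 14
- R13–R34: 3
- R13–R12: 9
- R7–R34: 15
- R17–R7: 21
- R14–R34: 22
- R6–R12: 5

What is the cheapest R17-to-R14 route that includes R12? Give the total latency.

60 ms

Best R17 to R12: R17–R7–R34–R12 costing 46
Best R12 to R14: R12–R13–R14 costing 14
Total via R12: 46 + 14 = 60 ms.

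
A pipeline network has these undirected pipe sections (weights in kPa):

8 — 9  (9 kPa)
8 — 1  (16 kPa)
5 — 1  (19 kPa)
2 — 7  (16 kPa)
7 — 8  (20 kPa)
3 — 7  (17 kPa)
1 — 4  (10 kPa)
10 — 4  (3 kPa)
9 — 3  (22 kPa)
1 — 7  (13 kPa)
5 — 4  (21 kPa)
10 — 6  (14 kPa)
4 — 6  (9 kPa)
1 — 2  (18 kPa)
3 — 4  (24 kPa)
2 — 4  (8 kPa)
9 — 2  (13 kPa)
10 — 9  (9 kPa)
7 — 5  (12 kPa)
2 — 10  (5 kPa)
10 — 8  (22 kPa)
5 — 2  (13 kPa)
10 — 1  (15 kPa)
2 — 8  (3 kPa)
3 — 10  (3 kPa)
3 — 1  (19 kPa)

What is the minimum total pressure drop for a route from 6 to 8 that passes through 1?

35 kPa

Shortest 6→1: 6 → 4 → 1 = 19
Shortest 1→8: 1 → 8 = 16
Total via 1: 19 + 16 = 35 kPa.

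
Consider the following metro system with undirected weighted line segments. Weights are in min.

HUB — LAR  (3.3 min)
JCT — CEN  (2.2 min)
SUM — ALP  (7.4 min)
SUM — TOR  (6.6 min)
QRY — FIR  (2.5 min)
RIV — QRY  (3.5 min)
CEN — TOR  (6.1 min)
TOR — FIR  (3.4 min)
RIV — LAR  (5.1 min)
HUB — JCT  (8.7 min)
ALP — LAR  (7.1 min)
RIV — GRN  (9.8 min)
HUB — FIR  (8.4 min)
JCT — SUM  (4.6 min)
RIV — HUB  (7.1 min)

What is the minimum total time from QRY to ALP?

15.7 min

Compare a few routes:
QRY - FIR - TOR - SUM - ALP: 2.5+3.4+6.6+7.4 = 19.9
QRY - RIV - LAR - ALP: 3.5+5.1+7.1 = 15.7
The minimum is 15.7 min via QRY - RIV - LAR - ALP.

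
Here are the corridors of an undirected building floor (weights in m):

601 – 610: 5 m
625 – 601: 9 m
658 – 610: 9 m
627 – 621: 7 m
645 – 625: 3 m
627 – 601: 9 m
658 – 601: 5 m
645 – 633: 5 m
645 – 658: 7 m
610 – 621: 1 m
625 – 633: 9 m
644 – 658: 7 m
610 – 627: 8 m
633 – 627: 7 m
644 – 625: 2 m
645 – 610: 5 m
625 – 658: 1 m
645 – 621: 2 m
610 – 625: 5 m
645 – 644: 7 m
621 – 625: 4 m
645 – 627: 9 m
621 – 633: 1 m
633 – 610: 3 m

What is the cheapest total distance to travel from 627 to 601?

9 m

Shortest distances from 627:
627: 0
621: 7  (via 627)
633: 7  (via 627)
610: 8  (via 627)
601: 9  (via 627)
Shortest route: 627 → 601 = 9 m.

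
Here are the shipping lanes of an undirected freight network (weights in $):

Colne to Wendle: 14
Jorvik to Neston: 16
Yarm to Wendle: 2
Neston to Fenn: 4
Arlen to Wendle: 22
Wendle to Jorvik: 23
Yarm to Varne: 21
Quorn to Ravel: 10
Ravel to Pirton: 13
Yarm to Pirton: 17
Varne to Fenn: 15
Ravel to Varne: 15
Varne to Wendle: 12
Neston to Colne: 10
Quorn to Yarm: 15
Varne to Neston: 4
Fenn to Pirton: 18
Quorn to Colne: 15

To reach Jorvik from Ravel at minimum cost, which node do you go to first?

Compare a few routes:
Ravel - Varne - Neston - Jorvik: 15+4+16 = 35
Ravel - Varne - Fenn - Neston - Jorvik: 15+15+4+16 = 50
Ravel - Varne - Wendle - Jorvik: 15+12+23 = 50
Ravel - Quorn - Yarm - Wendle - Jorvik: 10+15+2+23 = 50
Cheapest is Ravel - Varne - Neston - Jorvik at $35.
So from Ravel the first move is to Varne.

Varne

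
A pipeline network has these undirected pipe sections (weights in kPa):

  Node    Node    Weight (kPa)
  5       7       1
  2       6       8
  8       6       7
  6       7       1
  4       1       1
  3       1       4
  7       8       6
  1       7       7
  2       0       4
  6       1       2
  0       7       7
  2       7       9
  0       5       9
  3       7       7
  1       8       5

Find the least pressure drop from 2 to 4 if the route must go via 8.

Best 2 to 8: 2 → 6 → 8 costing 15
Shortest 8→4: 8 → 1 → 4 = 6
Total via 8: 15 + 6 = 21 kPa.

21 kPa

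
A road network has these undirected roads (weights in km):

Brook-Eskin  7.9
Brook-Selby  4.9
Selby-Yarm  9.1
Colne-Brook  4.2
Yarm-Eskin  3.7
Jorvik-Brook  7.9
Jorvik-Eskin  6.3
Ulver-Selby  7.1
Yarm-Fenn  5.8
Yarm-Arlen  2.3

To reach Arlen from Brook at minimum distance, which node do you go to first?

Eskin

Enumerating some paths:
Brook - Eskin - Yarm - Arlen: 7.9+3.7+2.3 = 13.9
Brook - Selby - Yarm - Arlen: 4.9+9.1+2.3 = 16.3
Brook - Jorvik - Eskin - Yarm - Arlen: 7.9+6.3+3.7+2.3 = 20.2
Cheapest is Brook - Eskin - Yarm - Arlen at 13.9 km.
So from Brook the first move is to Eskin.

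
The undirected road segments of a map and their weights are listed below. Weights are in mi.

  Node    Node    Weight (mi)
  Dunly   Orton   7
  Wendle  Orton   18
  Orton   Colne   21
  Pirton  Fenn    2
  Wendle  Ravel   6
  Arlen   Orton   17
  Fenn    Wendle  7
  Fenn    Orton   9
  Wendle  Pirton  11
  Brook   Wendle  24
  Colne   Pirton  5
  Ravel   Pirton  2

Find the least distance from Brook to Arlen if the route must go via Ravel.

Best Brook to Ravel: Brook → Wendle → Ravel costing 30
Shortest Ravel→Arlen: Ravel → Pirton → Fenn → Orton → Arlen = 30
Total via Ravel: 30 + 30 = 60 mi.

60 mi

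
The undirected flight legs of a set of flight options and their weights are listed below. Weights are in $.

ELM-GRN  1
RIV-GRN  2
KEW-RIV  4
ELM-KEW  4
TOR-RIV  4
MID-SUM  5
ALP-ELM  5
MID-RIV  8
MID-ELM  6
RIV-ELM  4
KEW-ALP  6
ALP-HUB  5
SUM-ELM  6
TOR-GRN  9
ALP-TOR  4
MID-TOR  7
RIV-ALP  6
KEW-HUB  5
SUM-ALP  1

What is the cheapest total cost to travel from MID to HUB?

$11

Shortest distances from MID:
MID: 0
SUM: 5  (via MID)
ALP: 6  (via SUM)
ELM: 6  (via MID)
GRN: 7  (via ELM)
TOR: 7  (via MID)
RIV: 8  (via MID)
KEW: 10  (via ELM)
HUB: 11  (via ALP)
Shortest route: MID–SUM–ALP–HUB = $11.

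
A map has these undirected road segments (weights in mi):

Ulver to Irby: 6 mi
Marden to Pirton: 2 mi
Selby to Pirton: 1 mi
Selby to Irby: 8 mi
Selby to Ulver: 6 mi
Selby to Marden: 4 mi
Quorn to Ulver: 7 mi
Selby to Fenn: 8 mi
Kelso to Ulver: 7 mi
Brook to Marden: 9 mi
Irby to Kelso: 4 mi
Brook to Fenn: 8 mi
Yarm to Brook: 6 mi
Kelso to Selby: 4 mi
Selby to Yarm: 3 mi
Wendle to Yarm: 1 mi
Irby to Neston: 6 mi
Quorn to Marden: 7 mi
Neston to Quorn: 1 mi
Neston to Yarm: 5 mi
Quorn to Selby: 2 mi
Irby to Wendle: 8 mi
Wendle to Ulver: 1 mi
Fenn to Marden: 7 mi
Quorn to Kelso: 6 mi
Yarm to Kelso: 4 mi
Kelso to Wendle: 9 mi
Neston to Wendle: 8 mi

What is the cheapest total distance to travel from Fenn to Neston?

11 mi

Shortest distances from Fenn:
Fenn: 0
Marden: 7  (via Fenn)
Selby: 8  (via Fenn)
Brook: 8  (via Fenn)
Pirton: 9  (via Marden)
Quorn: 10  (via Selby)
Yarm: 11  (via Selby)
Neston: 11  (via Quorn)
Shortest route: Fenn → Selby → Quorn → Neston = 11 mi.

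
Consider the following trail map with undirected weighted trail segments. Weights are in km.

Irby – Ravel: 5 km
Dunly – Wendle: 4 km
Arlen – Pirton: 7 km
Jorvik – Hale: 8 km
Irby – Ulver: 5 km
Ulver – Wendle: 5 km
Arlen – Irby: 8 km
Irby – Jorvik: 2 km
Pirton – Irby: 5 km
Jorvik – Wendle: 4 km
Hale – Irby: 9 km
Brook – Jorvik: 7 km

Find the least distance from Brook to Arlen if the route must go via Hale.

Best Brook to Hale: Brook–Jorvik–Hale costing 15
Shortest Hale→Arlen: Hale–Irby–Arlen = 17
Total via Hale: 15 + 17 = 32 km.

32 km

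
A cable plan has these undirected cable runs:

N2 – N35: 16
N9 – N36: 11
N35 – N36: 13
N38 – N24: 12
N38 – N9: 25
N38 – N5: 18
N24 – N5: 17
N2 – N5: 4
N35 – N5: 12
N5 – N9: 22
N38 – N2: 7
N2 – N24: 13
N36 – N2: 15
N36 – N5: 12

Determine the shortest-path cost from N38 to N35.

Settle nodes by increasing distance from N38:
N38: 0
N2: 7  (via N38)
N5: 11  (via N2)
N24: 12  (via N38)
N36: 22  (via N2)
N35: 23  (via N2)
Shortest route: N38–N2–N35 = 23.

23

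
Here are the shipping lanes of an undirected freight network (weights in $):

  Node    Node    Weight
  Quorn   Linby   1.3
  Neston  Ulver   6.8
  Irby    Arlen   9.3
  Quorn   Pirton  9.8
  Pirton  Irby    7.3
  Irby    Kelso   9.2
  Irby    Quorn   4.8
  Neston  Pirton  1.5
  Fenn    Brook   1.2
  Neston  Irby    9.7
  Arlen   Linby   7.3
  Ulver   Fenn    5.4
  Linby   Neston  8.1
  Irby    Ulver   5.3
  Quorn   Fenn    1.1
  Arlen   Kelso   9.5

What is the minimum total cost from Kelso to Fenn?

Compare a few routes:
Kelso–Irby–Quorn–Fenn: 9.2+4.8+1.1 = 15.1
Kelso–Arlen–Linby–Quorn–Fenn: 9.5+7.3+1.3+1.1 = 19.2
Kelso–Irby–Ulver–Fenn: 9.2+5.3+5.4 = 19.9
Cheapest is Kelso–Irby–Quorn–Fenn at $15.1.

$15.1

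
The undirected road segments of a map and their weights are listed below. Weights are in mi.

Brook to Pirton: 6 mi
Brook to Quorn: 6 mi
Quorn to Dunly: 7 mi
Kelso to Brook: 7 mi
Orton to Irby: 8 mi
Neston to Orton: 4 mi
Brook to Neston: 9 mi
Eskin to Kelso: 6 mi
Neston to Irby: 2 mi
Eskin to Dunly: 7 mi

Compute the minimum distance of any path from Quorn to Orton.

Enumerating some paths:
Quorn - Brook - Neston - Irby - Orton: 6+9+2+8 = 25
Quorn - Dunly - Eskin - Kelso - Brook - Neston - Irby - Orton: 7+7+6+7+9+2+8 = 46
Quorn - Brook - Neston - Orton: 6+9+4 = 19
Quorn - Dunly - Eskin - Kelso - Brook - Neston - Orton: 7+7+6+7+9+4 = 40
Cheapest is Quorn - Brook - Neston - Orton at 19 mi.

19 mi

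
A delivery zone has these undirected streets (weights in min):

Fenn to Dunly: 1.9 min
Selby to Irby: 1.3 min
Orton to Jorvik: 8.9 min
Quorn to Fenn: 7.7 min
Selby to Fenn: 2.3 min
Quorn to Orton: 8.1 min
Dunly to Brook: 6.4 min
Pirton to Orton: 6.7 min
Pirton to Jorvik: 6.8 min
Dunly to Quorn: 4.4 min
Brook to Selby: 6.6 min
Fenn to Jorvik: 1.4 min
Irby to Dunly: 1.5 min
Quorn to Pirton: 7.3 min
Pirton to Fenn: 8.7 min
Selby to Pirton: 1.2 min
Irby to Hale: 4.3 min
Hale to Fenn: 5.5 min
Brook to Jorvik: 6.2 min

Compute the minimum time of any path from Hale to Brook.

Shortest distances from Hale:
Hale: 0
Irby: 4.3  (via Hale)
Fenn: 5.5  (via Hale)
Selby: 5.6  (via Irby)
Dunly: 5.8  (via Irby)
Pirton: 6.8  (via Selby)
Jorvik: 6.9  (via Fenn)
Quorn: 10.2  (via Dunly)
Brook: 12.2  (via Selby)
Shortest route: Hale → Irby → Selby → Brook = 12.2 min.

12.2 min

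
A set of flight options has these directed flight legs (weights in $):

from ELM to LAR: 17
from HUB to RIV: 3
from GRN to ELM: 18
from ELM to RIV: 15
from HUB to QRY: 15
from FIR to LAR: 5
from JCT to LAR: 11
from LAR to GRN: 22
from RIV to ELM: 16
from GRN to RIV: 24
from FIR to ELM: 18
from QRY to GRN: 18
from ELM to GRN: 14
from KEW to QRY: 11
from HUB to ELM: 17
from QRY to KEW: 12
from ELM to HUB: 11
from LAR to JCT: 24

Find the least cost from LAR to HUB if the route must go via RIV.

$73

Best LAR to RIV: LAR–GRN–RIV costing 46
Shortest RIV→HUB: RIV–ELM–HUB = 27
Total via RIV: 46 + 27 = $73.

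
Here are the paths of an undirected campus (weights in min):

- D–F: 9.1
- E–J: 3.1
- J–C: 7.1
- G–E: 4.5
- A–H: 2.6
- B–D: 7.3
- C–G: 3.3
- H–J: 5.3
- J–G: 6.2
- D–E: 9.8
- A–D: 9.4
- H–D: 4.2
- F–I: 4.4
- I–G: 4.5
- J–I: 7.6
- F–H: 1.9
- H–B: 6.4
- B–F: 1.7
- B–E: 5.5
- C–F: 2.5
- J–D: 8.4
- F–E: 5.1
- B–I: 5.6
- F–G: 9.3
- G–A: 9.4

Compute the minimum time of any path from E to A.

9.6 min

Compare a few routes:
E → F → H → A: 5.1+1.9+2.6 = 9.6
E → J → H → A: 3.1+5.3+2.6 = 11
The minimum is 9.6 min via E → F → H → A.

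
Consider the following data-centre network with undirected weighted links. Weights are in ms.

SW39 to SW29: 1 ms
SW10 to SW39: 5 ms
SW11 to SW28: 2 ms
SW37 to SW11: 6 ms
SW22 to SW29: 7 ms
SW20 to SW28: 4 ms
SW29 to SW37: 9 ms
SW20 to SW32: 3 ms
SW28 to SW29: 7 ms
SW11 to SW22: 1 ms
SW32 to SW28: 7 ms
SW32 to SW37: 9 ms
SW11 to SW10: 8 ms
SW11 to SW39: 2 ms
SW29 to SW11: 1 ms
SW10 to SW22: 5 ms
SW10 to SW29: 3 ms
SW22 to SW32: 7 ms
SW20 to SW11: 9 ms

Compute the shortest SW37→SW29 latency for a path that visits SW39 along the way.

Shortest SW37→SW39: SW37–SW11–SW39 = 8
Shortest SW39→SW29: SW39–SW29 = 1
Total via SW39: 8 + 1 = 9 ms.

9 ms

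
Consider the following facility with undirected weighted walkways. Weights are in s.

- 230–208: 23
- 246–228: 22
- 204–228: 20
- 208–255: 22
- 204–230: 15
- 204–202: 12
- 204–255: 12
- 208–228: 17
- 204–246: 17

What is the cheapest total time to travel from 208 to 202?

Candidate routes:
208 - 228 - 204 - 202: 17+20+12 = 49
208 - 255 - 204 - 202: 22+12+12 = 46
The minimum is 46 s via 208 - 255 - 204 - 202.

46 s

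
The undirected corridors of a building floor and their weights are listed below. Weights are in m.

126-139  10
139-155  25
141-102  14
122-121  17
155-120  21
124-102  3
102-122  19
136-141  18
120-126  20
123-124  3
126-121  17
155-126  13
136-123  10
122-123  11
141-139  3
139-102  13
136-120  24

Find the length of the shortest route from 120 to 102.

Compare a few routes:
120–136–123–124–102: 24+10+3+3 = 40
120–136–141–102: 24+18+14 = 56
120–126–139–102: 20+10+13 = 43
120–126–139–141–102: 20+10+3+14 = 47
Cheapest is 120–136–123–124–102 at 40 m.

40 m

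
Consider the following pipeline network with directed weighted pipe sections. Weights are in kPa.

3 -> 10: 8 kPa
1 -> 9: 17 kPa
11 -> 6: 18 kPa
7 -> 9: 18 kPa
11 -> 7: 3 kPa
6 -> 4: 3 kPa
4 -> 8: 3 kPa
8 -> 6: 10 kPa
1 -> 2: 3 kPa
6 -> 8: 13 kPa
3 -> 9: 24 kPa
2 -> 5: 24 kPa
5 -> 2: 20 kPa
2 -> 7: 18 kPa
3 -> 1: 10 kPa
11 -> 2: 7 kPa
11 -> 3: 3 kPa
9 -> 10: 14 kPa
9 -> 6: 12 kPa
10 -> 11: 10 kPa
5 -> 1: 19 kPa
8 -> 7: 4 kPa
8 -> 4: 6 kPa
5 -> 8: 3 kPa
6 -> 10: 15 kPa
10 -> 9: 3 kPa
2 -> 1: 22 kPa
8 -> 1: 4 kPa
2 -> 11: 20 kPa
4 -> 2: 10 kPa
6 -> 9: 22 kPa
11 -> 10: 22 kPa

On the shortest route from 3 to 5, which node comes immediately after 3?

Enumerating some paths:
3 → 10 → 11 → 2 → 5: 8+10+7+24 = 49
3 → 1 → 2 → 5: 10+3+24 = 37
3 → 10 → 9 → 6 → 4 → 2 → 5: 8+3+12+3+10+24 = 60
The minimum is 37 kPa via 3 → 1 → 2 → 5.
So from 3 the first move is to 1.

1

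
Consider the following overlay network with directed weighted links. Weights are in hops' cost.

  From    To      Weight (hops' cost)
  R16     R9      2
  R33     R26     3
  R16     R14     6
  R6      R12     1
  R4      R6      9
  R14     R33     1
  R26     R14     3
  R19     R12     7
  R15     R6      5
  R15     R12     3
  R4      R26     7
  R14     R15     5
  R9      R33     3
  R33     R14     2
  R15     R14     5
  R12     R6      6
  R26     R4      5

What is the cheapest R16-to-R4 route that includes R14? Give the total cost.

Shortest R16→R14: R16–R14 = 6
Shortest R14→R4: R14–R33–R26–R4 = 9
Total via R14: 6 + 9 = 15 hops' cost.

15 hops' cost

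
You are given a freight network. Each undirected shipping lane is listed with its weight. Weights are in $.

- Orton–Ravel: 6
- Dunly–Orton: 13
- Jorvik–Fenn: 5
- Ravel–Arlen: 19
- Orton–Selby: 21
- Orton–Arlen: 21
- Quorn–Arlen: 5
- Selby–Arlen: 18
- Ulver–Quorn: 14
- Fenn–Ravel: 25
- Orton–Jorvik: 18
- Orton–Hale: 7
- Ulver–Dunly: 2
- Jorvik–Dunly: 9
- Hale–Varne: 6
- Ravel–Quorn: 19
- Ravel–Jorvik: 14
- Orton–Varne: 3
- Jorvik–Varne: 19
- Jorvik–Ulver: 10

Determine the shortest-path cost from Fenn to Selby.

Candidate routes:
Fenn - Jorvik - Varne - Orton - Selby: 5+19+3+21 = 48
Fenn - Jorvik - Dunly - Orton - Selby: 5+9+13+21 = 48
Fenn - Jorvik - Ravel - Orton - Selby: 5+14+6+21 = 46
Fenn - Jorvik - Orton - Selby: 5+18+21 = 44
Cheapest is Fenn - Jorvik - Orton - Selby at $44.

$44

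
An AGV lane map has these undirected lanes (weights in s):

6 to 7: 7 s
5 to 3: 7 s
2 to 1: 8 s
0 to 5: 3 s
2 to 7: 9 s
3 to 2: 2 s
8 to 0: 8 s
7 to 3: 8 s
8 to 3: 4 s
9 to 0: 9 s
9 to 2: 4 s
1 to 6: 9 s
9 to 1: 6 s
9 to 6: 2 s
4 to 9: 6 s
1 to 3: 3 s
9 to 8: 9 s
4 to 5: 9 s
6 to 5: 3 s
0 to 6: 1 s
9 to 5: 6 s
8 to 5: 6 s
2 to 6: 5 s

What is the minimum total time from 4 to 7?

15 s

Settle nodes by increasing distance from 4:
4: 0
9: 6  (via 4)
6: 8  (via 9)
0: 9  (via 6)
5: 9  (via 4)
2: 10  (via 9)
1: 12  (via 9)
3: 12  (via 2)
7: 15  (via 6)
Shortest route: 4 → 9 → 6 → 7 = 15 s.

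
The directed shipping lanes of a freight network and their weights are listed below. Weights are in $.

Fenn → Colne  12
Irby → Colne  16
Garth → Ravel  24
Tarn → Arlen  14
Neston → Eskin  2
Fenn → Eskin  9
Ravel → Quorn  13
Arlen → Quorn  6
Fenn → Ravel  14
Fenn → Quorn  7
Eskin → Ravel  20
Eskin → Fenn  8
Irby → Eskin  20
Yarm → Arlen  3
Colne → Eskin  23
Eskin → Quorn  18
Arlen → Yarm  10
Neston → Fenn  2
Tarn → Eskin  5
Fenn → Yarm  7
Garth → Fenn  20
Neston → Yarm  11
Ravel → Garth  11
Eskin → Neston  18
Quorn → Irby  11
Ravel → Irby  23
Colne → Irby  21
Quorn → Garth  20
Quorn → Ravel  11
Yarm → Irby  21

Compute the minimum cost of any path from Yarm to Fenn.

Compare a few routes:
Yarm - Arlen - Quorn - Irby - Eskin - Fenn: 3+6+11+20+8 = 48
Yarm - Irby - Eskin - Fenn: 21+20+8 = 49
Cheapest is Yarm - Arlen - Quorn - Irby - Eskin - Fenn at $48.

$48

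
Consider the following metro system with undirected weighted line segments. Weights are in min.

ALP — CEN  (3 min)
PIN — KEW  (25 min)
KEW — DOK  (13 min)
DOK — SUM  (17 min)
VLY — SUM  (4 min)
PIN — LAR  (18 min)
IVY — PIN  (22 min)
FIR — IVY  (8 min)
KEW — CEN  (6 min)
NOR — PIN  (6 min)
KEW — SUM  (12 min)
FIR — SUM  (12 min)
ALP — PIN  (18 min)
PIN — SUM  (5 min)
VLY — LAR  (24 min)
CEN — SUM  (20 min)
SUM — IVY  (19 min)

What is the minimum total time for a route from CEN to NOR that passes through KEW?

Shortest CEN→KEW: CEN–KEW = 6
Shortest KEW→NOR: KEW–SUM–PIN–NOR = 23
Total via KEW: 6 + 23 = 29 min.

29 min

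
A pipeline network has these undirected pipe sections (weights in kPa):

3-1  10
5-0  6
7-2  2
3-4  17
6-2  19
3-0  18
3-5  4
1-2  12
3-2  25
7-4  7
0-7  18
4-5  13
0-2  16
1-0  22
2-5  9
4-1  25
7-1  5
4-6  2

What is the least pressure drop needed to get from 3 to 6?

Enumerating some paths:
3–5–2–7–4–6: 4+9+2+7+2 = 24
3–1–7–4–6: 10+5+7+2 = 24
3–4–6: 17+2 = 19
The minimum is 19 kPa via 3–4–6.

19 kPa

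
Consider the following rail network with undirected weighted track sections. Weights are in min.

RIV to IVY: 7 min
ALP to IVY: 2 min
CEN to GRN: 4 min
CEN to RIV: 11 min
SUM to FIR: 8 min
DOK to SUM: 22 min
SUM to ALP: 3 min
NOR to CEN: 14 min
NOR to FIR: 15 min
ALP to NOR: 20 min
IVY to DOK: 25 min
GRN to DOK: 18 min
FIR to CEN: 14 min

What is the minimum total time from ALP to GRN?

24 min

Shortest distances from ALP:
ALP: 0
IVY: 2  (via ALP)
SUM: 3  (via ALP)
RIV: 9  (via IVY)
FIR: 11  (via SUM)
CEN: 20  (via RIV)
NOR: 20  (via ALP)
GRN: 24  (via CEN)
Shortest route: ALP–IVY–RIV–CEN–GRN = 24 min.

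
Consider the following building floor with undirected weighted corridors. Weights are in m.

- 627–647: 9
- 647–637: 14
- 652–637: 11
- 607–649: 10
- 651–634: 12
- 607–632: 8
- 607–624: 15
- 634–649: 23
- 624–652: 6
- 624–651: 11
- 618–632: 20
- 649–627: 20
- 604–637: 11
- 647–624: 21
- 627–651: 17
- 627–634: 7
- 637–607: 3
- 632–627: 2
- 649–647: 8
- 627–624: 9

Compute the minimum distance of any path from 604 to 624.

Candidate routes:
604 → 637 → 652 → 624: 11+11+6 = 28
604 → 637 → 607 → 624: 11+3+15 = 29
The minimum is 28 m via 604 → 637 → 652 → 624.

28 m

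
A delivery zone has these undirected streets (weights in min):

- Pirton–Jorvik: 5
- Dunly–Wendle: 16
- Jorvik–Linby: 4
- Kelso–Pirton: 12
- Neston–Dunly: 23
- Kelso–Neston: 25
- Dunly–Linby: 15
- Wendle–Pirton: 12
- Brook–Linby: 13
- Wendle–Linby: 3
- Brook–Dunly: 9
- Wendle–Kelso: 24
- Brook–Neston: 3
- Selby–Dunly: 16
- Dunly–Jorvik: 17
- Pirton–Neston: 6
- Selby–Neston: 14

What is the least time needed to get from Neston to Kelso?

18 min

Enumerating some paths:
Neston → Pirton → Kelso: 6+12 = 18
Neston → Pirton → Wendle → Kelso: 6+12+24 = 42
Neston → Brook → Linby → Jorvik → Pirton → Kelso: 3+13+4+5+12 = 37
Neston → Kelso: 25 = 25
Cheapest is Neston → Pirton → Kelso at 18 min.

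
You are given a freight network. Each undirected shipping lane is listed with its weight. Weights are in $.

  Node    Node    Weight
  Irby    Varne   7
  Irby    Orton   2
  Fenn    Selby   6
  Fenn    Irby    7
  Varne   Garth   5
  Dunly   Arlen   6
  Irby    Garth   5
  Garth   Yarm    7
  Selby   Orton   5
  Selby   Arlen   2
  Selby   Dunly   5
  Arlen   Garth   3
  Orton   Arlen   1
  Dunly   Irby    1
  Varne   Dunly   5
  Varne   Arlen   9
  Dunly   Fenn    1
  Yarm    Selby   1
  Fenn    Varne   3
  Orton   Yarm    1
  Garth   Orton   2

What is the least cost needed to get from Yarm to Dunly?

Compare a few routes:
Yarm → Orton → Irby → Dunly: 1+2+1 = 4
Yarm → Orton → Arlen → Dunly: 1+1+6 = 8
Yarm → Selby → Dunly: 1+5 = 6
Yarm → Selby → Arlen → Orton → Irby → Dunly: 1+2+1+2+1 = 7
The minimum is $4 via Yarm → Orton → Irby → Dunly.

$4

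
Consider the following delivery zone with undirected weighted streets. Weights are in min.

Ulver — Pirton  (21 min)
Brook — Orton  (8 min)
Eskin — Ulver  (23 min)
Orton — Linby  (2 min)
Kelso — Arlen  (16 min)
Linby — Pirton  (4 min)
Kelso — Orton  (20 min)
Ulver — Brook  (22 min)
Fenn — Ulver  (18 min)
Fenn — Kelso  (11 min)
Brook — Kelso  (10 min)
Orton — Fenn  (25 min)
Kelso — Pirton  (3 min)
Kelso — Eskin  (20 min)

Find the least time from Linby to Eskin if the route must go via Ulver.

Best Linby to Ulver: Linby → Pirton → Ulver costing 25
Best Ulver to Eskin: Ulver → Eskin costing 23
Total via Ulver: 25 + 23 = 48 min.

48 min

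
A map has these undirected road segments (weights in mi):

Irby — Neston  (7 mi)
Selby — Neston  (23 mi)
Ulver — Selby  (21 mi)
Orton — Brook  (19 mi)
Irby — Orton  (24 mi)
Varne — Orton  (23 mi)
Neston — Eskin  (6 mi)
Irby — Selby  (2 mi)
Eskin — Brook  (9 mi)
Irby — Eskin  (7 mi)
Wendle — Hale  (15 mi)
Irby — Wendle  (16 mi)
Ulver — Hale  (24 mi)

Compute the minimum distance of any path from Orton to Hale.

55 mi

Compare a few routes:
Orton → Brook → Eskin → Irby → Wendle → Hale: 19+9+7+16+15 = 66
Orton → Irby → Wendle → Hale: 24+16+15 = 55
Orton → Irby → Selby → Ulver → Hale: 24+2+21+24 = 71
The minimum is 55 mi via Orton → Irby → Wendle → Hale.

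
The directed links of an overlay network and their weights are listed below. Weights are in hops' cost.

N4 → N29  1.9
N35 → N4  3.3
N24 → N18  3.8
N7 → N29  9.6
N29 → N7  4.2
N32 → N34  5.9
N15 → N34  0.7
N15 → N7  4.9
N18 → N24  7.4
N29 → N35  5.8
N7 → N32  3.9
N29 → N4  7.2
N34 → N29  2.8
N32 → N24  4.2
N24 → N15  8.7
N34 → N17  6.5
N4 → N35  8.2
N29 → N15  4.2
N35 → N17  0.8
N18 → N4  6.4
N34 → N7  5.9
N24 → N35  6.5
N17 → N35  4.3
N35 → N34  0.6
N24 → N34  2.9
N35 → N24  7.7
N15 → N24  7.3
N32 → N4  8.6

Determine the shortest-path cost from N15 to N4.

10.7 hops' cost

Enumerating some paths:
N15 → N34 → N17 → N35 → N4: 0.7+6.5+4.3+3.3 = 14.8
N15 → N34 → N29 → N35 → N4: 0.7+2.8+5.8+3.3 = 12.6
N15 → N34 → N29 → N4: 0.7+2.8+7.2 = 10.7
Cheapest is N15 → N34 → N29 → N4 at 10.7 hops' cost.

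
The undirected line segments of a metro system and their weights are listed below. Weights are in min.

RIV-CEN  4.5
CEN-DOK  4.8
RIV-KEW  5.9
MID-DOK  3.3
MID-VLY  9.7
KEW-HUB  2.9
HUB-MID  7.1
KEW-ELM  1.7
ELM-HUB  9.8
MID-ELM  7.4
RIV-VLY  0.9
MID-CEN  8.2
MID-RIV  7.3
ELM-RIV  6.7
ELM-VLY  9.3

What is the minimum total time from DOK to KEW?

Candidate routes:
DOK–MID–ELM–KEW: 3.3+7.4+1.7 = 12.4
DOK–MID–RIV–KEW: 3.3+7.3+5.9 = 16.5
DOK–MID–HUB–KEW: 3.3+7.1+2.9 = 13.3
DOK–CEN–RIV–KEW: 4.8+4.5+5.9 = 15.2
Cheapest is DOK–MID–ELM–KEW at 12.4 min.

12.4 min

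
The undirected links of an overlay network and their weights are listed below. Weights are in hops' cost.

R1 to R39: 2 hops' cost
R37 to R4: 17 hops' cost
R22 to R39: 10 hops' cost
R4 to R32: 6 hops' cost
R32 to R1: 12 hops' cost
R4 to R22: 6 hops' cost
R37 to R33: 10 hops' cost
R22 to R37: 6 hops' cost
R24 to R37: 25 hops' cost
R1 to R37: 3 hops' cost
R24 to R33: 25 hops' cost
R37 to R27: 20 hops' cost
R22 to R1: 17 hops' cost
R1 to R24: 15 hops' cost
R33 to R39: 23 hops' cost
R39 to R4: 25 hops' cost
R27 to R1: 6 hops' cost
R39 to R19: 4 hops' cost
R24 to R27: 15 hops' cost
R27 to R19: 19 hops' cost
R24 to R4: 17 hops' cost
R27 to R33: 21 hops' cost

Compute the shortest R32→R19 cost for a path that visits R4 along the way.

26 hops' cost

Shortest R32→R4: R32–R4 = 6
Best R4 to R19: R4–R22–R39–R19 costing 20
Total via R4: 6 + 20 = 26 hops' cost.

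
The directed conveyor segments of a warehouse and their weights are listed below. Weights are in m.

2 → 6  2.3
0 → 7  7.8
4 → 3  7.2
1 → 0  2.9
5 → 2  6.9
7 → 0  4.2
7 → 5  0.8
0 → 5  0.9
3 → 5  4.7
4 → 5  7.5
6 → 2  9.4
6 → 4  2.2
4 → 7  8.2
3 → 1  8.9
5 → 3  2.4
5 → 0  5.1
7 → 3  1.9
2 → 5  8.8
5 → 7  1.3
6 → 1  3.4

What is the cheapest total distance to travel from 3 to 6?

Running Dijkstra from 3:
3: 0
5: 4.7  (via 3)
7: 6  (via 5)
1: 8.9  (via 3)
0: 9.8  (via 5)
2: 11.6  (via 5)
6: 13.9  (via 2)
Shortest route: 3–5–2–6 = 13.9 m.

13.9 m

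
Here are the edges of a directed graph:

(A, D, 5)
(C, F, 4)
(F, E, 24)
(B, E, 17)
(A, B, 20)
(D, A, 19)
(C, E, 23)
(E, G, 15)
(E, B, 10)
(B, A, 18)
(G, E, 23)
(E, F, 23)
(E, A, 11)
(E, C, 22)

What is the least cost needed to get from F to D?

Shortest distances from F:
F: 0
E: 24  (via F)
B: 34  (via E)
A: 35  (via E)
G: 39  (via E)
D: 40  (via A)
Shortest route: F–E–A–D = 40.

40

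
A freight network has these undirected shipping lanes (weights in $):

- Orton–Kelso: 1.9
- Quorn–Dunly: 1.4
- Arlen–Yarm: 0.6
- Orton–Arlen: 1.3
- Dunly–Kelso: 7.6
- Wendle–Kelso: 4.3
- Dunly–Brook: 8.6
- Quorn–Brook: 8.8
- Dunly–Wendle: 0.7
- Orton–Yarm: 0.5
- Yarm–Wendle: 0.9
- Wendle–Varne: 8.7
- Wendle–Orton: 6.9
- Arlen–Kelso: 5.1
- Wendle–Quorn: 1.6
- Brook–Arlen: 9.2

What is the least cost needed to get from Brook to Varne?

$18

Enumerating some paths:
Brook–Arlen–Yarm–Wendle–Varne: 9.2+0.6+0.9+8.7 = 19.4
Brook–Quorn–Wendle–Varne: 8.8+1.6+8.7 = 19.1
Brook–Quorn–Dunly–Wendle–Varne: 8.8+1.4+0.7+8.7 = 19.6
Brook–Dunly–Wendle–Varne: 8.6+0.7+8.7 = 18
The minimum is $18 via Brook–Dunly–Wendle–Varne.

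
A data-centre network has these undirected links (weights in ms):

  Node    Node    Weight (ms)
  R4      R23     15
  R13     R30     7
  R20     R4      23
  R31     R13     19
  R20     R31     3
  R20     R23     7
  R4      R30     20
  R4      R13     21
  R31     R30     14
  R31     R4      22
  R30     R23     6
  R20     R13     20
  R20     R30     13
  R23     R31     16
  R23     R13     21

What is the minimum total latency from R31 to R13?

19 ms

Compare a few routes:
R31 → R30 → R13: 14+7 = 21
R31 → R13: 19 = 19
R31 → R20 → R13: 3+20 = 23
The minimum is 19 ms via R31 → R13.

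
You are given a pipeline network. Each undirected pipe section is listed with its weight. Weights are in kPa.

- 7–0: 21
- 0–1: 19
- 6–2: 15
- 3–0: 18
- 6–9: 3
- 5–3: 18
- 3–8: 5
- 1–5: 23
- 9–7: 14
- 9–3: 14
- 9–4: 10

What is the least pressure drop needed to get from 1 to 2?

69 kPa

Running Dijkstra from 1:
1: 0
0: 19  (via 1)
5: 23  (via 1)
3: 37  (via 0)
7: 40  (via 0)
8: 42  (via 3)
9: 51  (via 3)
6: 54  (via 9)
4: 61  (via 9)
2: 69  (via 6)
Shortest route: 1–0–3–9–6–2 = 69 kPa.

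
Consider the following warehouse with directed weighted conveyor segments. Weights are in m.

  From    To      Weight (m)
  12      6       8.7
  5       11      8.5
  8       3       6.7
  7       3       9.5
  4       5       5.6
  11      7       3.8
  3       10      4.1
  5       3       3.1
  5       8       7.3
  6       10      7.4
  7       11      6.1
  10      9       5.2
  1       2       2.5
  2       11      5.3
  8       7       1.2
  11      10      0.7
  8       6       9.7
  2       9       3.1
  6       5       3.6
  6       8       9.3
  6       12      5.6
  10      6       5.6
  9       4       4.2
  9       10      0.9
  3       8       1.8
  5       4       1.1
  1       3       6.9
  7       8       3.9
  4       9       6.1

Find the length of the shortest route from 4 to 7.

11.7 m

Candidate routes:
4–5–11–7: 5.6+8.5+3.8 = 17.9
4–9–10–6–5–3–8–7: 6.1+0.9+5.6+3.6+3.1+1.8+1.2 = 22.3
4–5–3–8–7: 5.6+3.1+1.8+1.2 = 11.7
4–5–8–7: 5.6+7.3+1.2 = 14.1
Cheapest is 4–5–3–8–7 at 11.7 m.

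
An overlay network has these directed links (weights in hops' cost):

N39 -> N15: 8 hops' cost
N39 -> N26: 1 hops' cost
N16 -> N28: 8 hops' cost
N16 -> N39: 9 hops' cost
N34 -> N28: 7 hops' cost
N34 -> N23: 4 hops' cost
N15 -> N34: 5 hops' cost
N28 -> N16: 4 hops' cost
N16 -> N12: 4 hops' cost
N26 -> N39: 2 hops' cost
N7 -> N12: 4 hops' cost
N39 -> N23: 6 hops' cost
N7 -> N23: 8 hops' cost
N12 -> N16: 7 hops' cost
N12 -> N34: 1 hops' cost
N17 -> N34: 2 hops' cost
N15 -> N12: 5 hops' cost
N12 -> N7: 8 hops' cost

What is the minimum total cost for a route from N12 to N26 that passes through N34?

22 hops' cost

Shortest N12→N34: N12–N34 = 1
Best N34 to N26: N34–N28–N16–N39–N26 costing 21
Total via N34: 1 + 21 = 22 hops' cost.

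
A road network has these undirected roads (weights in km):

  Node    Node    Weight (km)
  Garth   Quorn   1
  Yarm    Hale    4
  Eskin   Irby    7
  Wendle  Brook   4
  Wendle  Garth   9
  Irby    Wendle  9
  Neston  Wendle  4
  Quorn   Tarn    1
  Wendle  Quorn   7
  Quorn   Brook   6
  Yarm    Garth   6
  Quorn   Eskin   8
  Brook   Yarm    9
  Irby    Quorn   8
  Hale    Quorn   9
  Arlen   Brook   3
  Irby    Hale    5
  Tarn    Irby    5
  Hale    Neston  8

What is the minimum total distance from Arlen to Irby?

Candidate routes:
Arlen–Brook–Wendle–Irby: 3+4+9 = 16
Arlen–Brook–Quorn–Tarn–Irby: 3+6+1+5 = 15
Arlen–Brook–Wendle–Quorn–Tarn–Irby: 3+4+7+1+5 = 20
Arlen–Brook–Quorn–Irby: 3+6+8 = 17
Cheapest is Arlen–Brook–Quorn–Tarn–Irby at 15 km.

15 km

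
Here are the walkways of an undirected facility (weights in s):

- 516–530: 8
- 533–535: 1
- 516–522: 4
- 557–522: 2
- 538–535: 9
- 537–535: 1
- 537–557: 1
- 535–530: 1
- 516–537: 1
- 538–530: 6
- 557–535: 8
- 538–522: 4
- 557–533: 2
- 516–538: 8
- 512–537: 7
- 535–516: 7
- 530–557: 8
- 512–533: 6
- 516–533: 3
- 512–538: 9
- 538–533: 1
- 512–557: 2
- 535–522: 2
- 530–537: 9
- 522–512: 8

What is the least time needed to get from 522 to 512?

4 s

Settle nodes by increasing distance from 522:
522: 0
557: 2  (via 522)
535: 2  (via 522)
530: 3  (via 535)
537: 3  (via 557)
533: 3  (via 535)
512: 4  (via 557)
Shortest route: 522 → 557 → 512 = 4 s.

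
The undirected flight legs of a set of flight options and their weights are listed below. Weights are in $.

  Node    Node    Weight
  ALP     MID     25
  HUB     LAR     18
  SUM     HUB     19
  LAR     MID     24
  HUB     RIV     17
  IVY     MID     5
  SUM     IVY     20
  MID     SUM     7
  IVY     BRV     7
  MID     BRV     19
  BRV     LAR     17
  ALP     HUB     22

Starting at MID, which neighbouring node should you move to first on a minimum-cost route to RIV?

SUM

Enumerating some paths:
MID–IVY–SUM–HUB–RIV: 5+20+19+17 = 61
MID–LAR–HUB–RIV: 24+18+17 = 59
MID–SUM–HUB–RIV: 7+19+17 = 43
MID–IVY–BRV–LAR–HUB–RIV: 5+7+17+18+17 = 64
The minimum is $43 via MID–SUM–HUB–RIV.
So from MID the first move is to SUM.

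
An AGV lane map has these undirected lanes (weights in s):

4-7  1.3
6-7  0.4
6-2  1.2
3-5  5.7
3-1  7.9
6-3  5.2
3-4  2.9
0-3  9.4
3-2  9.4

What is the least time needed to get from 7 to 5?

Compare a few routes:
7 - 6 - 3 - 5: 0.4+5.2+5.7 = 11.3
7 - 4 - 3 - 5: 1.3+2.9+5.7 = 9.9
The minimum is 9.9 s via 7 - 4 - 3 - 5.

9.9 s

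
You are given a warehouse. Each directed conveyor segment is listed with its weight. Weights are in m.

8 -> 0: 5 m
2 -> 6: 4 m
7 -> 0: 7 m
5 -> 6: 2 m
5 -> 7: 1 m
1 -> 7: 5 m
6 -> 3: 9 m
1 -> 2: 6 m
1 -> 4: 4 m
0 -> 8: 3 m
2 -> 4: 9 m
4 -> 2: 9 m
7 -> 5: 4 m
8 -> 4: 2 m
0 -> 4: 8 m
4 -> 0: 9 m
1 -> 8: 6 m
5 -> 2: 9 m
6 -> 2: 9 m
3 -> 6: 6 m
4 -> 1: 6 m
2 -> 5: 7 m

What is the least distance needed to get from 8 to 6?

Settle nodes by increasing distance from 8:
8: 0
4: 2  (via 8)
0: 5  (via 8)
1: 8  (via 4)
2: 11  (via 4)
7: 13  (via 1)
6: 15  (via 2)
Shortest route: 8–4–2–6 = 15 m.

15 m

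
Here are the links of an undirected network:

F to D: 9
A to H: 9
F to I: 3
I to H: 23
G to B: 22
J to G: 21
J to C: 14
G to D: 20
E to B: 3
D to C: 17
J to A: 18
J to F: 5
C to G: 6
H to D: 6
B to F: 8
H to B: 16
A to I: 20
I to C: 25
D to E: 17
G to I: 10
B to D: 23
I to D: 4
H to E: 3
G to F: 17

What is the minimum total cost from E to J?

16

Candidate routes:
E - H - D - F - J: 3+6+9+5 = 23
E - H - D - I - F - J: 3+6+4+3+5 = 21
E - B - F - J: 3+8+5 = 16
Cheapest is E - B - F - J at 16.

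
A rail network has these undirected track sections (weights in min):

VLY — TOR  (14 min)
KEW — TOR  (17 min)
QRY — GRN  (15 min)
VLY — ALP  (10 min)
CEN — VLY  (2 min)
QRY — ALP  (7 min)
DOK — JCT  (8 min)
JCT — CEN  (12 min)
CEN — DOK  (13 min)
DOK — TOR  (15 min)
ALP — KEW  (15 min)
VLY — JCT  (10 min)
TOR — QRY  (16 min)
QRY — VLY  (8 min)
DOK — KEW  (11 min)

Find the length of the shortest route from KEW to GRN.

Compare a few routes:
KEW–ALP–VLY–QRY–GRN: 15+10+8+15 = 48
KEW–ALP–QRY–GRN: 15+7+15 = 37
KEW–TOR–QRY–GRN: 17+16+15 = 48
The minimum is 37 min via KEW–ALP–QRY–GRN.

37 min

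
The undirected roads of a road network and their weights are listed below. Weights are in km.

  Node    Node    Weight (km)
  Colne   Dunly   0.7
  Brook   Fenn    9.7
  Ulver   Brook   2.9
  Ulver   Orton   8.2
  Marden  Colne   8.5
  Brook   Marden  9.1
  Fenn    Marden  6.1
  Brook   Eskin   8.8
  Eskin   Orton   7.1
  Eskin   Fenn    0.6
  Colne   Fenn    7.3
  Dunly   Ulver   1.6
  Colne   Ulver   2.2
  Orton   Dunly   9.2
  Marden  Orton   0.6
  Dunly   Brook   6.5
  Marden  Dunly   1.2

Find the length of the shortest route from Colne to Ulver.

Shortest distances from Colne:
Colne: 0
Dunly: 0.7  (via Colne)
Marden: 1.9  (via Dunly)
Ulver: 2.2  (via Colne)
Shortest route: Colne → Ulver = 2.2 km.

2.2 km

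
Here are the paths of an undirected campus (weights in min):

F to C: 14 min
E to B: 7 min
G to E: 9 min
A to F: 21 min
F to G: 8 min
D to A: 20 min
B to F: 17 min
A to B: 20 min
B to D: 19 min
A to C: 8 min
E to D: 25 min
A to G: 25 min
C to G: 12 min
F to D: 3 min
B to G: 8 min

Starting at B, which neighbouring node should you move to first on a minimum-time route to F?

Candidate routes:
B → G → F: 8+8 = 16
B → D → F: 19+3 = 22
B → F: 17 = 17
Cheapest is B → G → F at 16 min.
So from B the first move is to G.

G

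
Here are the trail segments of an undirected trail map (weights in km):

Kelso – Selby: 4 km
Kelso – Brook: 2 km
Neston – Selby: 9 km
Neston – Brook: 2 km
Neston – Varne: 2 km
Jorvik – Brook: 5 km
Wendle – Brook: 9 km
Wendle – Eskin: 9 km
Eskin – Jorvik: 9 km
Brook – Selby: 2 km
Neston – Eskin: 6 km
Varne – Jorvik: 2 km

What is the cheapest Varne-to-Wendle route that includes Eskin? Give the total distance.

17 km

Shortest Varne→Eskin: Varne → Neston → Eskin = 8
Shortest Eskin→Wendle: Eskin → Wendle = 9
Total via Eskin: 8 + 9 = 17 km.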